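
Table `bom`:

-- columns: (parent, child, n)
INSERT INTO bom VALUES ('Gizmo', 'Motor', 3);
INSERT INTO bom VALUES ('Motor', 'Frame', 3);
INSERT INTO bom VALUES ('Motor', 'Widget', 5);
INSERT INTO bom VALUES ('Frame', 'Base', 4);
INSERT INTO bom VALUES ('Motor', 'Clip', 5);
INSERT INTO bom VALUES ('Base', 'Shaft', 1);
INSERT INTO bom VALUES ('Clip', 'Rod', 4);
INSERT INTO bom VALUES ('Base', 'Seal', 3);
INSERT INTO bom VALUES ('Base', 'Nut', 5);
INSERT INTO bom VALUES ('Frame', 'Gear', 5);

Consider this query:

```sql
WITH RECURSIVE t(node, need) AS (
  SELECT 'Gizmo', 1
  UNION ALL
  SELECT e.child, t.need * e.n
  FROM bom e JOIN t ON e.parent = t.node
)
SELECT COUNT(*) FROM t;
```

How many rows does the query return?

Base: (Gizmo, need=1).
Iteration 1: components of {Gizmo} -> Motor = 1*3 = 3.
Iteration 2: components of {Motor} -> Clip = 3*5 = 15, Frame = 3*3 = 9, Widget = 3*5 = 15.
Iteration 3: components of {Clip,Frame,Widget} -> Base = 9*4 = 36, Gear = 9*5 = 45, Rod = 15*4 = 60.
Iteration 4: components of {Base,Gear,Rod} -> Nut = 36*5 = 180, Seal = 36*3 = 108, Shaft = 36*1 = 36.
Iteration 5: no further components; recursion stops.
Total rows emitted: 11.

11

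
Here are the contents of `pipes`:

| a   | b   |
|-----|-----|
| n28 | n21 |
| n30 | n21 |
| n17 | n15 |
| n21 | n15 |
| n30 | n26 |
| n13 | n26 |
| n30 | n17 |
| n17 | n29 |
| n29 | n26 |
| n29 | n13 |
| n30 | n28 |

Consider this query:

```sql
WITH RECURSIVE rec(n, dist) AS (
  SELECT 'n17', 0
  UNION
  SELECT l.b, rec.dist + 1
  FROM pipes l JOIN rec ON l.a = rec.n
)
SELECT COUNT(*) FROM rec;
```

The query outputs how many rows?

6

Base: (n17, dist=0).
Iteration 1: edges from {n17} -> (n15, dist=1), (n29, dist=1).
Iteration 2: edges from {n15,n29} -> (n13, dist=2), (n26, dist=2).
Iteration 3: edges from {n13,n26} -> (n26, dist=3).
Iteration 4: no outgoing edges from {n26}; recursion stops.
Total rows emitted: 6.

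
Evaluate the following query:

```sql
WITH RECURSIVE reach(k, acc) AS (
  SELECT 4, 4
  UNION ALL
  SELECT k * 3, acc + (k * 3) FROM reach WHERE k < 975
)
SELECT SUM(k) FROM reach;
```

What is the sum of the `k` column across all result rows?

4372

Base: k=4, acc=4.
Iteration 1: 4 < 975 holds -> k = 4 * 3 = 12, acc = 4 + 12 = 16.
Iteration 2: 12 < 975 holds -> k = 12 * 3 = 36, acc = 16 + 36 = 52.
Iteration 3: 36 < 975 holds -> k = 36 * 3 = 108, acc = 52 + 108 = 160.
Iteration 4: 108 < 975 holds -> k = 108 * 3 = 324, acc = 160 + 324 = 484.
Iteration 5: 324 < 975 holds -> k = 324 * 3 = 972, acc = 484 + 972 = 1456.
Iteration 6: 972 < 975 holds -> k = 972 * 3 = 2916, acc = 1456 + 2916 = 4372.
Iteration 7: 2916 < 975 fails; recursion stops.
SUM(k) = 4 + 12 + 36 + 108 + 324 + 972 + 2916 = 4372.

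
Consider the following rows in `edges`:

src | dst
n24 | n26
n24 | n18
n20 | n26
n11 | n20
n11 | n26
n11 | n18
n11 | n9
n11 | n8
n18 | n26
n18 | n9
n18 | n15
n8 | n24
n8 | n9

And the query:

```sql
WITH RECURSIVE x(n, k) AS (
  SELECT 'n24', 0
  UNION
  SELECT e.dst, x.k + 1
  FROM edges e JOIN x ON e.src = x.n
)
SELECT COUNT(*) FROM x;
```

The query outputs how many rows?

6

Base: (n24, k=0).
Iteration 1: edges from {n24} -> (n18, k=1), (n26, k=1).
Iteration 2: edges from {n18,n26} -> (n15, k=2), (n26, k=2), (n9, k=2).
Iteration 3: no outgoing edges from {n15,n26,n9}; recursion stops.
Total rows emitted: 6.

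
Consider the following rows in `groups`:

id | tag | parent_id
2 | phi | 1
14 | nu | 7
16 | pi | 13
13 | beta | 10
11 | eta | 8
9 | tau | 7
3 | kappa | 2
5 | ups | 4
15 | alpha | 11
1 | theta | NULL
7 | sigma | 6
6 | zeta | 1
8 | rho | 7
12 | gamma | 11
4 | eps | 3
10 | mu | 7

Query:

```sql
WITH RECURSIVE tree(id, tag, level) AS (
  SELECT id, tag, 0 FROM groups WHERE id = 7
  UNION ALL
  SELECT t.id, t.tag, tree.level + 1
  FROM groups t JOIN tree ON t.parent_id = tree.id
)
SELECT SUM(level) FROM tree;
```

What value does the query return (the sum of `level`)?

Base: id=7 (sigma) at level 0.
Iteration 1: rows with parent_id in {7} -> rho (id 8, level 1), tau (id 9, level 1), mu (id 10, level 1), nu (id 14, level 1).
Iteration 2: rows with parent_id in {8,9,10,14} -> eta (id 11, level 2), beta (id 13, level 2).
Iteration 3: rows with parent_id in {11,13} -> gamma (id 12, level 3), alpha (id 15, level 3), pi (id 16, level 3).
Iteration 4: no rows with parent_id in {12,15,16}; recursion stops.
SUM(level) = 0 + 1 + 1 + 1 + 1 + 2 + 2 + 3 + 3 + 3 = 17.

17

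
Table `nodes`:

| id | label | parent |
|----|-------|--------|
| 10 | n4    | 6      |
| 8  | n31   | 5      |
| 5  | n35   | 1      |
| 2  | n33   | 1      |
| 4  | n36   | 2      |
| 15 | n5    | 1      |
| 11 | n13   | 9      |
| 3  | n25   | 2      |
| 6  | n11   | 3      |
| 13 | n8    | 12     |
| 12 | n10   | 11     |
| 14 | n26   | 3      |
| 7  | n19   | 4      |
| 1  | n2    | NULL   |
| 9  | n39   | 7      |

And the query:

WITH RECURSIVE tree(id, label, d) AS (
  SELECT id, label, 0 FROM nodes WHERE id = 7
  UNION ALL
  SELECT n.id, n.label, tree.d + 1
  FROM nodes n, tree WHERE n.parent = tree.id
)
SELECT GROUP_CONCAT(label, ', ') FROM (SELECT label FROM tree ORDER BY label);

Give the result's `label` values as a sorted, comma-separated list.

Base: id=7 (n19) at d 0.
Iteration 1: rows with parent in {7} -> n39 (id 9, d 1).
Iteration 2: rows with parent in {9} -> n13 (id 11, d 2).
Iteration 3: rows with parent in {11} -> n10 (id 12, d 3).
Iteration 4: rows with parent in {12} -> n8 (id 13, d 4).
Iteration 5: no rows with parent in {13}; recursion stops.

n10, n13, n19, n39, n8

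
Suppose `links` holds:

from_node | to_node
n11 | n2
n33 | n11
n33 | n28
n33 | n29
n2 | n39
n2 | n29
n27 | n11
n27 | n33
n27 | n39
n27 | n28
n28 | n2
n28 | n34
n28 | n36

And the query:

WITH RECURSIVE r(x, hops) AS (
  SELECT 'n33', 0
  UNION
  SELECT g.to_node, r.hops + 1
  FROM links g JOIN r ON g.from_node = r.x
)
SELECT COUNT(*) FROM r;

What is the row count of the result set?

Base: (n33, hops=0).
Iteration 1: edges from {n33} -> (n11, hops=1), (n28, hops=1), (n29, hops=1).
Iteration 2: edges from {n11,n28,n29} -> (n2, hops=2), (n34, hops=2), (n36, hops=2). [UNION drops 1 duplicate row(s)]
Iteration 3: edges from {n2,n34,n36} -> (n29, hops=3), (n39, hops=3).
Iteration 4: no outgoing edges from {n29,n39}; recursion stops.
Total rows emitted: 9.

9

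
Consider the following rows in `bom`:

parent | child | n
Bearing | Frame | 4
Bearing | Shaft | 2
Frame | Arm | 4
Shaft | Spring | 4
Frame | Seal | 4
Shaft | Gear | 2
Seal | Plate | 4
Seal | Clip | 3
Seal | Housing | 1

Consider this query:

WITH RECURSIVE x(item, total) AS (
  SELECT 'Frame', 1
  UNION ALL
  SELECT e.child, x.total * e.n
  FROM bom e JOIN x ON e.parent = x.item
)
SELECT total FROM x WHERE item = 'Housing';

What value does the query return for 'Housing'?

Base: (Frame, total=1).
Iteration 1: components of {Frame} -> Arm = 1*4 = 4, Seal = 1*4 = 4.
Iteration 2: components of {Arm,Seal} -> Clip = 4*3 = 12, Housing = 4*1 = 4, Plate = 4*4 = 16.
Iteration 3: no further components; recursion stops.

4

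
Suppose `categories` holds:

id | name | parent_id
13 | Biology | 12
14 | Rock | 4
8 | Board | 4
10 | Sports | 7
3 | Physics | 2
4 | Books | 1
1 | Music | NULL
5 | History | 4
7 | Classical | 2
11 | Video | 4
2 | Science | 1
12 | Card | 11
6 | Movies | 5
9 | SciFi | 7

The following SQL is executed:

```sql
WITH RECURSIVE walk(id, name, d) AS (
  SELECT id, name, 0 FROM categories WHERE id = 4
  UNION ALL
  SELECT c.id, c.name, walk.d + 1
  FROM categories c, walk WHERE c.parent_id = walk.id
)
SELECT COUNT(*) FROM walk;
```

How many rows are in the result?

Base: id=4 (Books) at d 0.
Iteration 1: rows with parent_id in {4} -> History (id 5, d 1), Board (id 8, d 1), Video (id 11, d 1), Rock (id 14, d 1).
Iteration 2: rows with parent_id in {5,8,11,14} -> Movies (id 6, d 2), Card (id 12, d 2).
Iteration 3: rows with parent_id in {6,12} -> Biology (id 13, d 3).
Iteration 4: no rows with parent_id in {13}; recursion stops.
Total rows emitted: 8.

8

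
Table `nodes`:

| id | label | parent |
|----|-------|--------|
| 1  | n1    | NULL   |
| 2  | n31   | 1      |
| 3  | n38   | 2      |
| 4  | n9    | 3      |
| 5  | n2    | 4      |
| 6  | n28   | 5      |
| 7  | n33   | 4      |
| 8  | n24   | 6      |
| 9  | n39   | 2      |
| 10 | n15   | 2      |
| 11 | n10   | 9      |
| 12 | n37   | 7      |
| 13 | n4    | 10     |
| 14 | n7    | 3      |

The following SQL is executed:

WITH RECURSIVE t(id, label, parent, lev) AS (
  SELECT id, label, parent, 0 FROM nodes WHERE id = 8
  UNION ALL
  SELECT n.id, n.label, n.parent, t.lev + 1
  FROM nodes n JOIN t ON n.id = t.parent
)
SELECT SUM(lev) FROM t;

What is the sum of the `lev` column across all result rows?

21

Base: id=8 (n24), parent=6, lev 0.
Iteration 1: join on id=6 -> n28 (id 6, parent=5, lev 1).
Iteration 2: join on id=5 -> n2 (id 5, parent=4, lev 2).
Iteration 3: join on id=4 -> n9 (id 4, parent=3, lev 3).
Iteration 4: join on id=3 -> n38 (id 3, parent=2, lev 4).
Iteration 5: join on id=2 -> n31 (id 2, parent=1, lev 5).
Iteration 6: join on id=1 -> n1 (id 1, parent=NULL, lev 6).
Iteration 7: parent is NULL; no match; recursion stops.
SUM(lev) = 0 + 1 + 2 + 3 + 4 + 5 + 6 = 21.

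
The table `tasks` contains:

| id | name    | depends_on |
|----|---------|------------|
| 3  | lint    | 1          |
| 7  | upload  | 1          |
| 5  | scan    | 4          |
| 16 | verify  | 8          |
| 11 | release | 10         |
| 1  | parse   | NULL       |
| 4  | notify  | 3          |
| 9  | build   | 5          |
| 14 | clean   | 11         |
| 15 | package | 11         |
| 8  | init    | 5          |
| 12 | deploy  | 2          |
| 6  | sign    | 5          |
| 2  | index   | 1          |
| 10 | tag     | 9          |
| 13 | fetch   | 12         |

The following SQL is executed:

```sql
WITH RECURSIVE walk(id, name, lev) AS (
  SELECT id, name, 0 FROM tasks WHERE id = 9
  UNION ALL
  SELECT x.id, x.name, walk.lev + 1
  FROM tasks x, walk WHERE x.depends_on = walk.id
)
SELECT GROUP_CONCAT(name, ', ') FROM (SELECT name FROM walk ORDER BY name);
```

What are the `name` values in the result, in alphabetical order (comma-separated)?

build, clean, package, release, tag

Base: id=9 (build) at lev 0.
Iteration 1: rows with depends_on in {9} -> tag (id 10, lev 1).
Iteration 2: rows with depends_on in {10} -> release (id 11, lev 2).
Iteration 3: rows with depends_on in {11} -> clean (id 14, lev 3), package (id 15, lev 3).
Iteration 4: no rows with depends_on in {14,15}; recursion stops.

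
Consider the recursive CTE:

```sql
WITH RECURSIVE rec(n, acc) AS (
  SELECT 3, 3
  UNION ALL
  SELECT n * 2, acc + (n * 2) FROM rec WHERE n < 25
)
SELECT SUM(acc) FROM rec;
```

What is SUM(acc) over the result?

Base: n=3, acc=3.
Iteration 1: 3 < 25 holds -> n = 3 * 2 = 6, acc = 3 + 6 = 9.
Iteration 2: 6 < 25 holds -> n = 6 * 2 = 12, acc = 9 + 12 = 21.
Iteration 3: 12 < 25 holds -> n = 12 * 2 = 24, acc = 21 + 24 = 45.
Iteration 4: 24 < 25 holds -> n = 24 * 2 = 48, acc = 45 + 48 = 93.
Iteration 5: 48 < 25 fails; recursion stops.
SUM(acc) = 3 + 9 + 21 + 45 + 93 = 171.

171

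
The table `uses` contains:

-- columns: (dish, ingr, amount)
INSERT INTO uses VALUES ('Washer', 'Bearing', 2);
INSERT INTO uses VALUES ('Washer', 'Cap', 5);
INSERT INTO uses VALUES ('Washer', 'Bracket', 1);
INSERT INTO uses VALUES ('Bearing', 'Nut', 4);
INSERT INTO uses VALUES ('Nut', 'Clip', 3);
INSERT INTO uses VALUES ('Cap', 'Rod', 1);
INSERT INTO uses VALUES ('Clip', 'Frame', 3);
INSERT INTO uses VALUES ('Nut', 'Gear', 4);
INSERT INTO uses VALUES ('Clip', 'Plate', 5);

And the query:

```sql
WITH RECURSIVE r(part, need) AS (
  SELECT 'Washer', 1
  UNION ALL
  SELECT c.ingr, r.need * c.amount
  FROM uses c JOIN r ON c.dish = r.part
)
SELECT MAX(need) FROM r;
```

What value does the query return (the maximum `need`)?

Base: (Washer, need=1).
Iteration 1: components of {Washer} -> Bearing = 1*2 = 2, Bracket = 1*1 = 1, Cap = 1*5 = 5.
Iteration 2: components of {Bearing,Bracket,Cap} -> Nut = 2*4 = 8, Rod = 5*1 = 5.
Iteration 3: components of {Nut,Rod} -> Clip = 8*3 = 24, Gear = 8*4 = 32.
Iteration 4: components of {Clip,Gear} -> Frame = 24*3 = 72, Plate = 24*5 = 120.
Iteration 5: no further components; recursion stops.
need values: 1, 2, 5, 1, 8, 5, 24, 32, 72, 120; the maximum is 120.

120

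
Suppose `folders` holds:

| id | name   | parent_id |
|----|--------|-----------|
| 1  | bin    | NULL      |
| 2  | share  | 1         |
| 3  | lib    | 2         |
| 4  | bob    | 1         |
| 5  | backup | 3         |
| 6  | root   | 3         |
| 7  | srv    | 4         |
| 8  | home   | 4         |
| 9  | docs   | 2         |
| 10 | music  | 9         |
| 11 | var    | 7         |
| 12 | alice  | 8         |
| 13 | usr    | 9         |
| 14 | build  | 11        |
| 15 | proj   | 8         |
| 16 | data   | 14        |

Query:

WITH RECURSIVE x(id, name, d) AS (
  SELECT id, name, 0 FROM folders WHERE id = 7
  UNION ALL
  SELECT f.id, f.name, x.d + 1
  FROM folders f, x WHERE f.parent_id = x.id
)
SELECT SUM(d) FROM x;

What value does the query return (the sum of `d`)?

6

Base: id=7 (srv) at d 0.
Iteration 1: rows with parent_id in {7} -> var (id 11, d 1).
Iteration 2: rows with parent_id in {11} -> build (id 14, d 2).
Iteration 3: rows with parent_id in {14} -> data (id 16, d 3).
Iteration 4: no rows with parent_id in {16}; recursion stops.
SUM(d) = 0 + 1 + 2 + 3 = 6.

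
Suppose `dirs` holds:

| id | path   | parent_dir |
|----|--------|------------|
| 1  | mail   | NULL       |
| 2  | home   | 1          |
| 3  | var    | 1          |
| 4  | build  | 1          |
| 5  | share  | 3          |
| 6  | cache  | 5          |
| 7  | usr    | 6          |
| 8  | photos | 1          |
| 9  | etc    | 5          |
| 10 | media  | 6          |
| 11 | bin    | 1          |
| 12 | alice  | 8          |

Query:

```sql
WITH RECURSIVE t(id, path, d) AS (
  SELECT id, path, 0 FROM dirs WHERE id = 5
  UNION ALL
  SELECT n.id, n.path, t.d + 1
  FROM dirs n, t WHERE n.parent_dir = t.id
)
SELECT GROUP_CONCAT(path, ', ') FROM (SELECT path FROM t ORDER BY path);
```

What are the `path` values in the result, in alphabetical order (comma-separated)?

Base: id=5 (share) at d 0.
Iteration 1: rows with parent_dir in {5} -> cache (id 6, d 1), etc (id 9, d 1).
Iteration 2: rows with parent_dir in {6,9} -> usr (id 7, d 2), media (id 10, d 2).
Iteration 3: no rows with parent_dir in {7,10}; recursion stops.

cache, etc, media, share, usr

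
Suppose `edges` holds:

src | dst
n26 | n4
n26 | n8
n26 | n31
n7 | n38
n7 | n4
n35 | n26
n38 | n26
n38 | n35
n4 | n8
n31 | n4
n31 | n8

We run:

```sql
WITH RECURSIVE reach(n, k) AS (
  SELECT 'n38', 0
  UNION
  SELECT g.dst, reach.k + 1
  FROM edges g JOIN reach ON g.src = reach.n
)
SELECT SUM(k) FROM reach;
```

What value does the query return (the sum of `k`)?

32

Base: (n38, k=0).
Iteration 1: edges from {n38} -> (n26, k=1), (n35, k=1).
Iteration 2: edges from {n26,n35} -> (n26, k=2), (n31, k=2), (n4, k=2), (n8, k=2).
Iteration 3: edges from {n26,n31,n4,n8} -> (n31, k=3), (n4, k=3), (n8, k=3). [UNION drops 3 duplicate row(s)]
Iteration 4: edges from {n31,n4,n8} -> (n4, k=4), (n8, k=4). [UNION drops 1 duplicate row(s)]
Iteration 5: edges from {n4,n8} -> (n8, k=5).
Iteration 6: no outgoing edges from {n8}; recursion stops.
SUM(k) = 0 + 1 + 1 + 2 + 2 + 2 + 2 + 3 + 3 + 3 + 4 + 4 + 5 = 32.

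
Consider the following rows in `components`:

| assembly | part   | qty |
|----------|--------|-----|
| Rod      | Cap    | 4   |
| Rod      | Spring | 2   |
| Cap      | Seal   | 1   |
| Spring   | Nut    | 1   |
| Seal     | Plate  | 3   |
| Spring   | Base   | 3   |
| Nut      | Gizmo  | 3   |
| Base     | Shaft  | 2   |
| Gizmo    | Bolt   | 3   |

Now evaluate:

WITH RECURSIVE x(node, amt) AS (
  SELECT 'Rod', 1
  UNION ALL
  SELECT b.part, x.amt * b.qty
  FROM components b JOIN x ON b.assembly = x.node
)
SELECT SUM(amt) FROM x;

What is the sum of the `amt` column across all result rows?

67

Base: (Rod, amt=1).
Iteration 1: components of {Rod} -> Cap = 1*4 = 4, Spring = 1*2 = 2.
Iteration 2: components of {Cap,Spring} -> Base = 2*3 = 6, Nut = 2*1 = 2, Seal = 4*1 = 4.
Iteration 3: components of {Base,Nut,Seal} -> Gizmo = 2*3 = 6, Plate = 4*3 = 12, Shaft = 6*2 = 12.
Iteration 4: components of {Gizmo,Plate,Shaft} -> Bolt = 6*3 = 18.
Iteration 5: no further components; recursion stops.
SUM(amt) = 1 + 4 + 2 + 4 + 2 + 6 + 12 + 6 + 12 + 18 = 67.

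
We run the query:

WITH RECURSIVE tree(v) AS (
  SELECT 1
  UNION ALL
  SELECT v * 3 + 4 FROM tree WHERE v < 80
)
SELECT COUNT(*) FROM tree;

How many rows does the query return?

5

Base: v=1.
Iteration 1: 1 < 80 holds -> v = 1 * 3 + 4 = 7.
Iteration 2: 7 < 80 holds -> v = 7 * 3 + 4 = 25.
Iteration 3: 25 < 80 holds -> v = 25 * 3 + 4 = 79.
Iteration 4: 79 < 80 holds -> v = 79 * 3 + 4 = 241.
Iteration 5: 241 < 80 fails; recursion stops.
Total rows emitted: 5.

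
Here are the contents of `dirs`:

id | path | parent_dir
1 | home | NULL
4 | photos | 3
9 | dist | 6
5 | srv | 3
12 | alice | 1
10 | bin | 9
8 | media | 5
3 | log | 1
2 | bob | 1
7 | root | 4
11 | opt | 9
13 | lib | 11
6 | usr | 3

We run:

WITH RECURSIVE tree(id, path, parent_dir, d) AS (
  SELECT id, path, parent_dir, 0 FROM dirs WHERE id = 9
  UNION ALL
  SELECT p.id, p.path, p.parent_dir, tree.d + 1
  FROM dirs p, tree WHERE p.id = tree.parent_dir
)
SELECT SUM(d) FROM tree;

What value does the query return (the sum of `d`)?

6

Base: id=9 (dist), parent_dir=6, d 0.
Iteration 1: join on id=6 -> usr (id 6, parent_dir=3, d 1).
Iteration 2: join on id=3 -> log (id 3, parent_dir=1, d 2).
Iteration 3: join on id=1 -> home (id 1, parent_dir=NULL, d 3).
Iteration 4: parent_dir is NULL; no match; recursion stops.
SUM(d) = 0 + 1 + 2 + 3 = 6.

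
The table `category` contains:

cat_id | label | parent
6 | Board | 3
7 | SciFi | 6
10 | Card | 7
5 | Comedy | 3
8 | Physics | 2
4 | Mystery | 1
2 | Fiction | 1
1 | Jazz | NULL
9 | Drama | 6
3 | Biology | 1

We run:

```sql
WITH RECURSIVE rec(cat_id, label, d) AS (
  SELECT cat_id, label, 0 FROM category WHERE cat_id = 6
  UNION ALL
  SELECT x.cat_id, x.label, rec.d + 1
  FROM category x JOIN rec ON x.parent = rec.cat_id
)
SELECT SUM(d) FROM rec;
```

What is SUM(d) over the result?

Base: cat_id=6 (Board) at d 0.
Iteration 1: rows with parent in {6} -> SciFi (id 7, d 1), Drama (id 9, d 1).
Iteration 2: rows with parent in {7,9} -> Card (id 10, d 2).
Iteration 3: no rows with parent in {10}; recursion stops.
SUM(d) = 0 + 1 + 1 + 2 = 4.

4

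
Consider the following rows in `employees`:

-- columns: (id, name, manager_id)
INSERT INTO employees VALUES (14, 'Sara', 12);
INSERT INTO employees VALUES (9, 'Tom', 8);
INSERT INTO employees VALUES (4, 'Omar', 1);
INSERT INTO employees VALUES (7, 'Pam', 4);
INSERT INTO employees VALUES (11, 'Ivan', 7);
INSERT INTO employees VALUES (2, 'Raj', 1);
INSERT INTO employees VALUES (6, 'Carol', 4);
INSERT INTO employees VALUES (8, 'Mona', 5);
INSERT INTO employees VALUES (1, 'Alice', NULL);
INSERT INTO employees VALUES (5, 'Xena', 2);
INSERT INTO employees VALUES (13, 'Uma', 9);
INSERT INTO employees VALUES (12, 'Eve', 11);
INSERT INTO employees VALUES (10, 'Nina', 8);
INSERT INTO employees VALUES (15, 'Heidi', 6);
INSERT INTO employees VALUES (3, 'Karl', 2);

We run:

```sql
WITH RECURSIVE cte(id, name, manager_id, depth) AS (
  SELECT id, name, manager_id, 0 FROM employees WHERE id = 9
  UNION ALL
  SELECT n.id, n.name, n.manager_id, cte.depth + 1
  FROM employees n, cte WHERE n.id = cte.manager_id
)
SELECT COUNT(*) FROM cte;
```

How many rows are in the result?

5

Base: id=9 (Tom), manager_id=8, depth 0.
Iteration 1: join on id=8 -> Mona (id 8, manager_id=5, depth 1).
Iteration 2: join on id=5 -> Xena (id 5, manager_id=2, depth 2).
Iteration 3: join on id=2 -> Raj (id 2, manager_id=1, depth 3).
Iteration 4: join on id=1 -> Alice (id 1, manager_id=NULL, depth 4).
Iteration 5: manager_id is NULL; no match; recursion stops.
Total rows emitted: 5.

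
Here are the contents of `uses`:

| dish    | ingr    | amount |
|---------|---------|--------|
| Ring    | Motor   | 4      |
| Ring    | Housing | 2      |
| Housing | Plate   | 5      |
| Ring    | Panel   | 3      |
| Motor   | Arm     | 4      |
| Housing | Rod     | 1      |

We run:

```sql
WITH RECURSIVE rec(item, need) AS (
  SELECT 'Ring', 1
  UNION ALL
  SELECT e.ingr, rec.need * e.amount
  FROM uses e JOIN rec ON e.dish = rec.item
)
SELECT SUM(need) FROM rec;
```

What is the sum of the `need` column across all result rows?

38

Base: (Ring, need=1).
Iteration 1: components of {Ring} -> Housing = 1*2 = 2, Motor = 1*4 = 4, Panel = 1*3 = 3.
Iteration 2: components of {Housing,Motor,Panel} -> Arm = 4*4 = 16, Plate = 2*5 = 10, Rod = 2*1 = 2.
Iteration 3: no further components; recursion stops.
SUM(need) = 1 + 4 + 2 + 3 + 16 + 10 + 2 = 38.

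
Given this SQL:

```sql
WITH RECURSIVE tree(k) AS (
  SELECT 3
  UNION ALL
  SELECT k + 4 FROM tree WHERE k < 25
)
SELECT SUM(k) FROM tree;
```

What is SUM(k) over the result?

105

Base: k=3.
Iteration 1: 3 < 25 holds -> k = 3 + 4 = 7.
Iteration 2: 7 < 25 holds -> k = 7 + 4 = 11.
Iteration 3: 11 < 25 holds -> k = 11 + 4 = 15.
Iteration 4: 15 < 25 holds -> k = 15 + 4 = 19.
Iteration 5: 19 < 25 holds -> k = 19 + 4 = 23.
Iteration 6: 23 < 25 holds -> k = 23 + 4 = 27.
Iteration 7: 27 < 25 fails; recursion stops.
SUM(k) = 3 + 7 + 11 + 15 + 19 + 23 + 27 = 105.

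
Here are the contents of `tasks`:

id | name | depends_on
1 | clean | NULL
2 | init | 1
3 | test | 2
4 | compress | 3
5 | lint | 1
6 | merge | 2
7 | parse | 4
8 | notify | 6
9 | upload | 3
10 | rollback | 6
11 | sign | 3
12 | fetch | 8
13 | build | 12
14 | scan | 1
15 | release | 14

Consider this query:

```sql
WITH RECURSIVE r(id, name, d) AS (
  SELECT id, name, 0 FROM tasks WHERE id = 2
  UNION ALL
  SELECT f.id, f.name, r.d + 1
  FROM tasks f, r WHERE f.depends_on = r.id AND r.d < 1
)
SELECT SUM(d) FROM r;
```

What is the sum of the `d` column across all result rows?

2

Base: id=2 (init) at d 0.
Iteration 1: rows with depends_on in {2} -> test (id 3, d 1), merge (id 6, d 1).
Iteration 2: d < 1 fails for all current rows; recursion stops.
SUM(d) = 0 + 1 + 1 = 2.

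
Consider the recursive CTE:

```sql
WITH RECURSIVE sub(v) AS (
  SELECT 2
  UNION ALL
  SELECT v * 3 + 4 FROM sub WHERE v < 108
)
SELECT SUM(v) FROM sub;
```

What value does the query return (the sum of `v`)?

474

Base: v=2.
Iteration 1: 2 < 108 holds -> v = 2 * 3 + 4 = 10.
Iteration 2: 10 < 108 holds -> v = 10 * 3 + 4 = 34.
Iteration 3: 34 < 108 holds -> v = 34 * 3 + 4 = 106.
Iteration 4: 106 < 108 holds -> v = 106 * 3 + 4 = 322.
Iteration 5: 322 < 108 fails; recursion stops.
SUM(v) = 2 + 10 + 34 + 106 + 322 = 474.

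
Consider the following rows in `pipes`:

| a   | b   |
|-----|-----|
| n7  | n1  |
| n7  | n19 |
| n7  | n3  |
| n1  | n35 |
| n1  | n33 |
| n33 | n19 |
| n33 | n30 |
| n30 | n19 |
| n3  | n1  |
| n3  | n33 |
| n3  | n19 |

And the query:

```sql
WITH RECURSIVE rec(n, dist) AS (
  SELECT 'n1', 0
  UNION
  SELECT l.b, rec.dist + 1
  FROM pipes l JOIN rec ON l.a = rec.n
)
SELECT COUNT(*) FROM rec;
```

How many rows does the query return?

6

Base: (n1, dist=0).
Iteration 1: edges from {n1} -> (n33, dist=1), (n35, dist=1).
Iteration 2: edges from {n33,n35} -> (n19, dist=2), (n30, dist=2).
Iteration 3: edges from {n19,n30} -> (n19, dist=3).
Iteration 4: no outgoing edges from {n19}; recursion stops.
Total rows emitted: 6.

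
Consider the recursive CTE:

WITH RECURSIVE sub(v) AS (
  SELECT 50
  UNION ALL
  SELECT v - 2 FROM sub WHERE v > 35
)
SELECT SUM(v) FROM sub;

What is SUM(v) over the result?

Base: v=50.
Iteration 1: 50 > 35 holds -> v = 50 - 2 = 48.
Iteration 2: 48 > 35 holds -> v = 48 - 2 = 46.
Iteration 3: 46 > 35 holds -> v = 46 - 2 = 44.
Iteration 4: 44 > 35 holds -> v = 44 - 2 = 42.
Iteration 5: 42 > 35 holds -> v = 42 - 2 = 40.
Iteration 6: 40 > 35 holds -> v = 40 - 2 = 38.
Iteration 7: 38 > 35 holds -> v = 38 - 2 = 36.
Iteration 8: 36 > 35 holds -> v = 36 - 2 = 34.
Iteration 9: 34 > 35 fails; recursion stops.
SUM(v) = 50 + 48 + 46 + 44 + 42 + 40 + 38 + 36 + 34 = 378.

378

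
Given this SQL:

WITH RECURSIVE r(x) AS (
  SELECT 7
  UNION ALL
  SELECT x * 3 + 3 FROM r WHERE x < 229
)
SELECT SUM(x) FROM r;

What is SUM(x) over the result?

1021

Base: x=7.
Iteration 1: 7 < 229 holds -> x = 7 * 3 + 3 = 24.
Iteration 2: 24 < 229 holds -> x = 24 * 3 + 3 = 75.
Iteration 3: 75 < 229 holds -> x = 75 * 3 + 3 = 228.
Iteration 4: 228 < 229 holds -> x = 228 * 3 + 3 = 687.
Iteration 5: 687 < 229 fails; recursion stops.
SUM(x) = 7 + 24 + 75 + 228 + 687 = 1021.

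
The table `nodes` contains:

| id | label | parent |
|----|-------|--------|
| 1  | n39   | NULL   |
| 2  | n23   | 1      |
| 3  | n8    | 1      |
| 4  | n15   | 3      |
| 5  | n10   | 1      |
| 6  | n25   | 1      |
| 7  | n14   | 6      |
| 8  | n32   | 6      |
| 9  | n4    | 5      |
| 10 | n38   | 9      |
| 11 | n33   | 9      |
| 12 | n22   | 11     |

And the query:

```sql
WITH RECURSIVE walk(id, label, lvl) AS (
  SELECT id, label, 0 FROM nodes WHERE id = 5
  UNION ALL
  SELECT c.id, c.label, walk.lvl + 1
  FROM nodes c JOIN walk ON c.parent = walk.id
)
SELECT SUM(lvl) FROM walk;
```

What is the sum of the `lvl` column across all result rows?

8

Base: id=5 (n10) at lvl 0.
Iteration 1: rows with parent in {5} -> n4 (id 9, lvl 1).
Iteration 2: rows with parent in {9} -> n38 (id 10, lvl 2), n33 (id 11, lvl 2).
Iteration 3: rows with parent in {10,11} -> n22 (id 12, lvl 3).
Iteration 4: no rows with parent in {12}; recursion stops.
SUM(lvl) = 0 + 1 + 2 + 2 + 3 = 8.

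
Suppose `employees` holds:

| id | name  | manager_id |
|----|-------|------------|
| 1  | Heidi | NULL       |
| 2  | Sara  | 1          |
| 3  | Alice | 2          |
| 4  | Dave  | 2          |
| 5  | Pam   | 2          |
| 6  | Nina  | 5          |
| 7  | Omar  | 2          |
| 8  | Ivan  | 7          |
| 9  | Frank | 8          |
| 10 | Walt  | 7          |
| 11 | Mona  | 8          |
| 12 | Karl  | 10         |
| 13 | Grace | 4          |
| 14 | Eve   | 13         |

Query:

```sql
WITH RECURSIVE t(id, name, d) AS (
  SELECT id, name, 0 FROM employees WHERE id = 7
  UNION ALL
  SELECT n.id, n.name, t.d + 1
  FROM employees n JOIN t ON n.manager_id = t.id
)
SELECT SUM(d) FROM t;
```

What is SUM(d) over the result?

Base: id=7 (Omar) at d 0.
Iteration 1: rows with manager_id in {7} -> Ivan (id 8, d 1), Walt (id 10, d 1).
Iteration 2: rows with manager_id in {8,10} -> Frank (id 9, d 2), Mona (id 11, d 2), Karl (id 12, d 2).
Iteration 3: no rows with manager_id in {9,11,12}; recursion stops.
SUM(d) = 0 + 1 + 1 + 2 + 2 + 2 = 8.

8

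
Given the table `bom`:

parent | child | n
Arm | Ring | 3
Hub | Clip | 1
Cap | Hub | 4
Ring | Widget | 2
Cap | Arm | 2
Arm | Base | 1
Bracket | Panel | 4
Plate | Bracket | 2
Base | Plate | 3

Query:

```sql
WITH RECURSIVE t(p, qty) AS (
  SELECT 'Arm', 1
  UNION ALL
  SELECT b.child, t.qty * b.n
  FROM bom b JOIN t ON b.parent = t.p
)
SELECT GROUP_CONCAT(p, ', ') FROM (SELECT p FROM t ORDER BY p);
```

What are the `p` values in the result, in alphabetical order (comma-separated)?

Arm, Base, Bracket, Panel, Plate, Ring, Widget

Base: (Arm, qty=1).
Iteration 1: components of {Arm} -> Base = 1*1 = 1, Ring = 1*3 = 3.
Iteration 2: components of {Base,Ring} -> Plate = 1*3 = 3, Widget = 3*2 = 6.
Iteration 3: components of {Plate,Widget} -> Bracket = 3*2 = 6.
Iteration 4: components of {Bracket} -> Panel = 6*4 = 24.
Iteration 5: no further components; recursion stops.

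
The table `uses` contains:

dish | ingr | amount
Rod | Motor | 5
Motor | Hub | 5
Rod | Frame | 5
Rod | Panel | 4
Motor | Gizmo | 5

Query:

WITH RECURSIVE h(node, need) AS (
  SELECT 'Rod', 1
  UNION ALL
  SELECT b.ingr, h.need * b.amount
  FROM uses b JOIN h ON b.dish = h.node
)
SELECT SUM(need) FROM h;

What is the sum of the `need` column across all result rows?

Base: (Rod, need=1).
Iteration 1: components of {Rod} -> Frame = 1*5 = 5, Motor = 1*5 = 5, Panel = 1*4 = 4.
Iteration 2: components of {Frame,Motor,Panel} -> Gizmo = 5*5 = 25, Hub = 5*5 = 25.
Iteration 3: no further components; recursion stops.
SUM(need) = 1 + 5 + 5 + 4 + 25 + 25 = 65.

65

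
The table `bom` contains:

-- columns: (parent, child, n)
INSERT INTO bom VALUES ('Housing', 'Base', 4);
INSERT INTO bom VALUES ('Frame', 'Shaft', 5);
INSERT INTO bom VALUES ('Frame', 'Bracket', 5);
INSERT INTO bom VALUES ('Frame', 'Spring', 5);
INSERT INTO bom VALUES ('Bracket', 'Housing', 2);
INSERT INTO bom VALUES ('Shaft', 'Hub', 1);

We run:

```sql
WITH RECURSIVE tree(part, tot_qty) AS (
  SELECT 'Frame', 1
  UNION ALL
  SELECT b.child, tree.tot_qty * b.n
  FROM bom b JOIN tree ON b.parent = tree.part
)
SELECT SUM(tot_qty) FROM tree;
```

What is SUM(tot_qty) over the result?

71

Base: (Frame, tot_qty=1).
Iteration 1: components of {Frame} -> Bracket = 1*5 = 5, Shaft = 1*5 = 5, Spring = 1*5 = 5.
Iteration 2: components of {Bracket,Shaft,Spring} -> Housing = 5*2 = 10, Hub = 5*1 = 5.
Iteration 3: components of {Housing,Hub} -> Base = 10*4 = 40.
Iteration 4: no further components; recursion stops.
SUM(tot_qty) = 1 + 5 + 5 + 5 + 5 + 10 + 40 = 71.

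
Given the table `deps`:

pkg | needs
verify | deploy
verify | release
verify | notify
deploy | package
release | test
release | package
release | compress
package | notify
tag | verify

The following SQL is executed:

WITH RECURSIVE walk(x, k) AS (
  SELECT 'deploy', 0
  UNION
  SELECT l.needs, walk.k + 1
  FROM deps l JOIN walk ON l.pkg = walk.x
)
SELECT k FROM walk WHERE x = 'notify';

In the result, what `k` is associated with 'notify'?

Base: (deploy, k=0).
Iteration 1: edges from {deploy} -> (package, k=1).
Iteration 2: edges from {package} -> (notify, k=2).
Iteration 3: no outgoing edges from {notify}; recursion stops.

2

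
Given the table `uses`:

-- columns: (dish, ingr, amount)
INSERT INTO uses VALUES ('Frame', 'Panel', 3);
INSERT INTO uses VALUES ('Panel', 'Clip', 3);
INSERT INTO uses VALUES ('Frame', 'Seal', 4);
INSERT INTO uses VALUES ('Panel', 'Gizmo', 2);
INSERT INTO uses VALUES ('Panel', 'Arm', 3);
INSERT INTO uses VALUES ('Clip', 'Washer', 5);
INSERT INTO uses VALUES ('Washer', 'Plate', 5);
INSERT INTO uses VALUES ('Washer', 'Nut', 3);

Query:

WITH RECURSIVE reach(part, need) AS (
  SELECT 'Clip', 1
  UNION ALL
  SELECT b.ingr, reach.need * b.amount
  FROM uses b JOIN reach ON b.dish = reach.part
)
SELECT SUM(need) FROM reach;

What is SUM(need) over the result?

46

Base: (Clip, need=1).
Iteration 1: components of {Clip} -> Washer = 1*5 = 5.
Iteration 2: components of {Washer} -> Nut = 5*3 = 15, Plate = 5*5 = 25.
Iteration 3: no further components; recursion stops.
SUM(need) = 1 + 5 + 25 + 15 = 46.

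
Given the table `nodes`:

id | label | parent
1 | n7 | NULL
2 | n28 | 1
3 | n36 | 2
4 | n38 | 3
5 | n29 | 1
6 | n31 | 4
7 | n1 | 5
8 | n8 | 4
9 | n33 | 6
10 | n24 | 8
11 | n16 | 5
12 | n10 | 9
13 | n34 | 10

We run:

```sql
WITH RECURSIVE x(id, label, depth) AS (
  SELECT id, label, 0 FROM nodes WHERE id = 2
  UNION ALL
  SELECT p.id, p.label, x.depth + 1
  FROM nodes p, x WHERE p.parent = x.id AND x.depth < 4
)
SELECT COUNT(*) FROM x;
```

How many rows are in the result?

Base: id=2 (n28) at depth 0.
Iteration 1: rows with parent in {2} -> n36 (id 3, depth 1).
Iteration 2: rows with parent in {3} -> n38 (id 4, depth 2).
Iteration 3: rows with parent in {4} -> n31 (id 6, depth 3), n8 (id 8, depth 3).
Iteration 4: rows with parent in {6,8} -> n33 (id 9, depth 4), n24 (id 10, depth 4).
Iteration 5: depth < 4 fails for all current rows; recursion stops.
Total rows emitted: 7.

7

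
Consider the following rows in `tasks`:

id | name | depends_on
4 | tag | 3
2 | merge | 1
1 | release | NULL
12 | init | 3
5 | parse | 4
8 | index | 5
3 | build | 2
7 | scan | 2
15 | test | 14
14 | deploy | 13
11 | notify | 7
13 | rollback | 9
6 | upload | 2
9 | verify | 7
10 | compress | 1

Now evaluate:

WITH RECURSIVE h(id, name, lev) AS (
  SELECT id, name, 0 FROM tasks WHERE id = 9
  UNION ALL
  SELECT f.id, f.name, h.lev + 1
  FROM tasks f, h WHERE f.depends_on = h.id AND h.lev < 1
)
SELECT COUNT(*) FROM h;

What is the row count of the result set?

Base: id=9 (verify) at lev 0.
Iteration 1: rows with depends_on in {9} -> rollback (id 13, lev 1).
Iteration 2: lev < 1 fails for all current rows; recursion stops.
Total rows emitted: 2.

2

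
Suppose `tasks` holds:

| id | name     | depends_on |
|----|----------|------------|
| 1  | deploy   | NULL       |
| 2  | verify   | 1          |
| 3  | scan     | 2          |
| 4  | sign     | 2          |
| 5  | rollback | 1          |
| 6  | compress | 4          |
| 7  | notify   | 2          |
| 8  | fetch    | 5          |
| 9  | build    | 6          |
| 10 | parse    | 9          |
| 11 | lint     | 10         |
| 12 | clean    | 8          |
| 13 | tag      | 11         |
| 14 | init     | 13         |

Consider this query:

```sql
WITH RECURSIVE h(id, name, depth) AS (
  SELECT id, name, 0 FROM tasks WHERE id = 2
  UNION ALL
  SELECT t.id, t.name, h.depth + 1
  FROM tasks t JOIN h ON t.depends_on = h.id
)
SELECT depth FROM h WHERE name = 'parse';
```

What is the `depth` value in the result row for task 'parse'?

Base: id=2 (verify) at depth 0.
Iteration 1: rows with depends_on in {2} -> scan (id 3, depth 1), sign (id 4, depth 1), notify (id 7, depth 1).
Iteration 2: rows with depends_on in {3,4,7} -> compress (id 6, depth 2).
Iteration 3: rows with depends_on in {6} -> build (id 9, depth 3).
Iteration 4: rows with depends_on in {9} -> parse (id 10, depth 4).
Iteration 5: rows with depends_on in {10} -> lint (id 11, depth 5).
Iteration 6: rows with depends_on in {11} -> tag (id 13, depth 6).
Iteration 7: rows with depends_on in {13} -> init (id 14, depth 7).
Iteration 8: no rows with depends_on in {14}; recursion stops.

4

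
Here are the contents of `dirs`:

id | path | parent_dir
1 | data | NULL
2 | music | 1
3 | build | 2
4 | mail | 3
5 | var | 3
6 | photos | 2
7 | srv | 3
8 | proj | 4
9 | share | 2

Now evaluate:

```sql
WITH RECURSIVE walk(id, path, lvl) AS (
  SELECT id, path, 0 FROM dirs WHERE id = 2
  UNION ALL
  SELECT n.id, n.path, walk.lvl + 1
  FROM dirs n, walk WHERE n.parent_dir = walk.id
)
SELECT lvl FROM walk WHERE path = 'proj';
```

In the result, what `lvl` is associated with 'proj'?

3

Base: id=2 (music) at lvl 0.
Iteration 1: rows with parent_dir in {2} -> build (id 3, lvl 1), photos (id 6, lvl 1), share (id 9, lvl 1).
Iteration 2: rows with parent_dir in {3,6,9} -> mail (id 4, lvl 2), var (id 5, lvl 2), srv (id 7, lvl 2).
Iteration 3: rows with parent_dir in {4,5,7} -> proj (id 8, lvl 3).
Iteration 4: no rows with parent_dir in {8}; recursion stops.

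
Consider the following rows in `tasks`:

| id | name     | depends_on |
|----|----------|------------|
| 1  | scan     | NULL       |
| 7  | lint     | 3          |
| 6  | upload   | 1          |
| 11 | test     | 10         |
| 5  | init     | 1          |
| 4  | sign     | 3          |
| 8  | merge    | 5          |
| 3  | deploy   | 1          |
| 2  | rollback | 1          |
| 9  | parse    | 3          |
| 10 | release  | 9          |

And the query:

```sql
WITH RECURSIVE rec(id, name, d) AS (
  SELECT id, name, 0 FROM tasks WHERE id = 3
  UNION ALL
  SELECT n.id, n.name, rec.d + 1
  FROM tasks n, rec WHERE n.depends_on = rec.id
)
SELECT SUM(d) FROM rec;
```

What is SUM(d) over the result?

8

Base: id=3 (deploy) at d 0.
Iteration 1: rows with depends_on in {3} -> sign (id 4, d 1), lint (id 7, d 1), parse (id 9, d 1).
Iteration 2: rows with depends_on in {4,7,9} -> release (id 10, d 2).
Iteration 3: rows with depends_on in {10} -> test (id 11, d 3).
Iteration 4: no rows with depends_on in {11}; recursion stops.
SUM(d) = 0 + 1 + 1 + 1 + 2 + 3 = 8.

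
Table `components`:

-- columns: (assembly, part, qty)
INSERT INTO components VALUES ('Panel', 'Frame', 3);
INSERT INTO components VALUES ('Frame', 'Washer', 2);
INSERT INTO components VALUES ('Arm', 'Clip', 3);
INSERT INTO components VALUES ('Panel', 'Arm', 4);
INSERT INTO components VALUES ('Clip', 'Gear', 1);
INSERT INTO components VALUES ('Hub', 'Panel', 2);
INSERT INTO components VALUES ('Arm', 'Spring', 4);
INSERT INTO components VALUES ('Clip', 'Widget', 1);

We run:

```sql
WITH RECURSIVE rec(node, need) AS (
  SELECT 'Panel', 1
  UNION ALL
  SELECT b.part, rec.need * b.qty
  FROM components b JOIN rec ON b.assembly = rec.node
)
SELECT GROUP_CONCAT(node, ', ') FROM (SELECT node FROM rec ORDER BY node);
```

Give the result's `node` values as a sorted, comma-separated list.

Base: (Panel, need=1).
Iteration 1: components of {Panel} -> Arm = 1*4 = 4, Frame = 1*3 = 3.
Iteration 2: components of {Arm,Frame} -> Clip = 4*3 = 12, Spring = 4*4 = 16, Washer = 3*2 = 6.
Iteration 3: components of {Clip,Spring,Washer} -> Gear = 12*1 = 12, Widget = 12*1 = 12.
Iteration 4: no further components; recursion stops.

Arm, Clip, Frame, Gear, Panel, Spring, Washer, Widget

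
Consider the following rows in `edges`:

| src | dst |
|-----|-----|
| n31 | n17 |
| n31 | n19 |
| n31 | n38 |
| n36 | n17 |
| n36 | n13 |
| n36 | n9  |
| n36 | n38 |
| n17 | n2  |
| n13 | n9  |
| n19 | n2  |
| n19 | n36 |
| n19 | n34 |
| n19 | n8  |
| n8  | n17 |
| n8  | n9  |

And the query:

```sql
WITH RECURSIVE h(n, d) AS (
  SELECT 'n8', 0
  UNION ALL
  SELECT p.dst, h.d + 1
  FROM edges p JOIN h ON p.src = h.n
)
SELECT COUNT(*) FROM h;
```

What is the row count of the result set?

Base: (n8, d=0).
Iteration 1: edges from {n8} -> (n17, d=1), (n9, d=1).
Iteration 2: edges from {n17,n9} -> (n2, d=2).
Iteration 3: no outgoing edges from {n2}; recursion stops.
Total rows emitted: 4.

4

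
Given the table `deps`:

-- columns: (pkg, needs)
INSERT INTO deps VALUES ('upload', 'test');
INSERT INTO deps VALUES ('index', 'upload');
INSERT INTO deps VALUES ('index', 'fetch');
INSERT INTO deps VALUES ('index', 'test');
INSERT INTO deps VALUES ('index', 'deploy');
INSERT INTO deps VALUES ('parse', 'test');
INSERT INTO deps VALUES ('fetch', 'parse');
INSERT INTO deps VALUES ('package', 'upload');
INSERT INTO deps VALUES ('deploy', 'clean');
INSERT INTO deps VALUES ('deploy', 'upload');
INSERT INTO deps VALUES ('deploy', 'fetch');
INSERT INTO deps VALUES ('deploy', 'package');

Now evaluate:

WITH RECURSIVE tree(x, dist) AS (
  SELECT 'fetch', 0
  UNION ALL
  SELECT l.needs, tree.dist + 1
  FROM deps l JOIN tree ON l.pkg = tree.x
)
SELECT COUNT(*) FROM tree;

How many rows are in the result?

Base: (fetch, dist=0).
Iteration 1: edges from {fetch} -> (parse, dist=1).
Iteration 2: edges from {parse} -> (test, dist=2).
Iteration 3: no outgoing edges from {test}; recursion stops.
Total rows emitted: 3.

3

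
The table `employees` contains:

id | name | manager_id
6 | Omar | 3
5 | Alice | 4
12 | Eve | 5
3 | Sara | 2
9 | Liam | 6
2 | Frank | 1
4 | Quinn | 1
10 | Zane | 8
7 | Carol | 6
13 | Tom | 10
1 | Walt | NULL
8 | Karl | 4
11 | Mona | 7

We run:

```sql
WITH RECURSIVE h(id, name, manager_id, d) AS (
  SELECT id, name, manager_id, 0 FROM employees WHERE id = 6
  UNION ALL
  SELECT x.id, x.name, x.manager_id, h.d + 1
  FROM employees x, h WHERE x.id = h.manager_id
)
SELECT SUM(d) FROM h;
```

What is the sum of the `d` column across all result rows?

6

Base: id=6 (Omar), manager_id=3, d 0.
Iteration 1: join on id=3 -> Sara (id 3, manager_id=2, d 1).
Iteration 2: join on id=2 -> Frank (id 2, manager_id=1, d 2).
Iteration 3: join on id=1 -> Walt (id 1, manager_id=NULL, d 3).
Iteration 4: manager_id is NULL; no match; recursion stops.
SUM(d) = 0 + 1 + 2 + 3 = 6.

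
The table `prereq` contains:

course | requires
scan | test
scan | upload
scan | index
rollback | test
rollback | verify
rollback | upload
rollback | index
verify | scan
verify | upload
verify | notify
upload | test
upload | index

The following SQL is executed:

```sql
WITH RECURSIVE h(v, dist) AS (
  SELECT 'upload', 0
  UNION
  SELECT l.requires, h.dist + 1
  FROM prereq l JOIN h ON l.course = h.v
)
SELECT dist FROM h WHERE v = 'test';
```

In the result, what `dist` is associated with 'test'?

Base: (upload, dist=0).
Iteration 1: edges from {upload} -> (index, dist=1), (test, dist=1).
Iteration 2: no outgoing edges from {index,test}; recursion stops.

1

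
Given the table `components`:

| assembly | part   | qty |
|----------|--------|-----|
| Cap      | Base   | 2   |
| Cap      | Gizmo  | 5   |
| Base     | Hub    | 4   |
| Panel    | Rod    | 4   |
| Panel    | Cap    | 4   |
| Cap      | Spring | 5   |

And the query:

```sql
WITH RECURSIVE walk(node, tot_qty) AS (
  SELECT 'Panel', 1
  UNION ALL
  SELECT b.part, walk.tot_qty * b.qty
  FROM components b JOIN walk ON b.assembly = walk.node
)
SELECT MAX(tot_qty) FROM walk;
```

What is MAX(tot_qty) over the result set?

32

Base: (Panel, tot_qty=1).
Iteration 1: components of {Panel} -> Cap = 1*4 = 4, Rod = 1*4 = 4.
Iteration 2: components of {Cap,Rod} -> Base = 4*2 = 8, Gizmo = 4*5 = 20, Spring = 4*5 = 20.
Iteration 3: components of {Base,Gizmo,Spring} -> Hub = 8*4 = 32.
Iteration 4: no further components; recursion stops.
tot_qty values: 1, 4, 4, 8, 20, 20, 32; the maximum is 32.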